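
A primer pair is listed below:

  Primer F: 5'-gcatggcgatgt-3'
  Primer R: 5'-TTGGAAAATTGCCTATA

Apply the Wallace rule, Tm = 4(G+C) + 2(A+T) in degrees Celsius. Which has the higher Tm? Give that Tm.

Primer F: A+T=5, G+C=7 → Tm = 2(5)+4(7) = 38°C
Primer R: A+T=12, G+C=5 → Tm = 2(12)+4(5) = 44°C
38°C vs 44°C → primer R is higher.

Primer R, 44°C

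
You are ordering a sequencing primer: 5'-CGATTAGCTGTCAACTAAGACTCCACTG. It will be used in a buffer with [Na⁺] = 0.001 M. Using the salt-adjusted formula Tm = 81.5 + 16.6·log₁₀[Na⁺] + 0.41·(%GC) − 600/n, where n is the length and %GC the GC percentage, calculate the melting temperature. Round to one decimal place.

29.3°C

Length n = 28. Base counts: T=7, C=8, A=8, G=5
G+C = 13, so %GC = 13/28 × 100 = 46.429%
Salt term: 16.6 × (-3) = -49.8
GC term: 0.41 × 46.429 = 19.036; length term: −600/28 = −21.429
Tm = 81.5 + (-49.8) + 19.036 − 21.429 = 29.307 → 29.3°C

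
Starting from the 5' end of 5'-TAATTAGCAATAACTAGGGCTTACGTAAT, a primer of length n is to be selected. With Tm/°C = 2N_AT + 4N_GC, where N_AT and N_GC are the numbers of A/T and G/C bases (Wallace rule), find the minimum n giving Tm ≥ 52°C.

First 19 bases: TAATTAGCAATAACTAGGG → Tm = 50°C (< 52°C)
First 20 bases: TAATTAGCAATAACTAGGGC → Tm = 54°C (≥ 52°C)
Each additional base adds 2°C (A/T) or 4°C (G/C), so Tm is non-decreasing in n; n = 20 is the first length to reach 52°C.

n = 20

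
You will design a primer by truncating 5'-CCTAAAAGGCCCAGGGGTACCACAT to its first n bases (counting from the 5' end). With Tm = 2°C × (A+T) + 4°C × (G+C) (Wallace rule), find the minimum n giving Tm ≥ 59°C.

First 18 bases: CCTAAAAGGCCCAGGGGT → Tm = 58°C (< 59°C)
First 19 bases: CCTAAAAGGCCCAGGGGTA → Tm = 60°C (≥ 59°C)
Each additional base adds 2°C (A/T) or 4°C (G/C), so Tm is non-decreasing in n; n = 19 is the first length to reach 59°C.

n = 19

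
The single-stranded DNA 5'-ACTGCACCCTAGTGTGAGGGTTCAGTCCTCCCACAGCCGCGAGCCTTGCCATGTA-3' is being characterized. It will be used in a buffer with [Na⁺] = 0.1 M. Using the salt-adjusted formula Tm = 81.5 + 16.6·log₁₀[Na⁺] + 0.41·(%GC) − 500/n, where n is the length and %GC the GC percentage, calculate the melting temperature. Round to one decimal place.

Length n = 55. G=14, T=12, C=19, A=10
G+C = 33, so %GC = 33/55 × 100 = 60%
Salt term: 16.6 × (-1) = -16.6
GC term: 0.41 × 60 = 24.6; length term: −500/55 = −9.091
Tm = 81.5 + (-16.6) + 24.6 − 9.091 = 80.409 → 80.4°C

80.4°C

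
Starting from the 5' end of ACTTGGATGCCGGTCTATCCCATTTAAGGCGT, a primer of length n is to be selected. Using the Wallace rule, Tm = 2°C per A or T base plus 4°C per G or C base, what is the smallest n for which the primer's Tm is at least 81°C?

n = 28

First 27 bases: ACTTGGATGCCGGTCTATCCCATTTAA → Tm = 78°C (< 81°C)
First 28 bases: ACTTGGATGCCGGTCTATCCCATTTAAG → Tm = 82°C (≥ 81°C)
Since every base adds ≥2°C, Tm only increases with n, so the threshold is first crossed at n = 28.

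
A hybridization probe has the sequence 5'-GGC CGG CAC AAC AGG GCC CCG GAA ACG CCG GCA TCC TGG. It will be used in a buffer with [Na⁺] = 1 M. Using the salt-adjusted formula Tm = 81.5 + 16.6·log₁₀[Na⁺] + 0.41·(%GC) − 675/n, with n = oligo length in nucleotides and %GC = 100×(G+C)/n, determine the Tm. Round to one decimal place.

94.7°C

Length n = 39. G=14, C=15, T=2, A=8
G+C = 29, so %GC = 29/39 × 100 = 74.359%
Salt term: 16.6 × (0) = 0
GC term: 0.41 × 74.359 = 30.487; length term: −675/39 = −17.308
Tm = 81.5 + (0) + 30.487 − 17.308 = 94.679 → 94.7°C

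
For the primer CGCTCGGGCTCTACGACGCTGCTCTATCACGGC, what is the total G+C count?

22

C=13, T=7, G=9, A=4
G+C = 9 + 13 = 22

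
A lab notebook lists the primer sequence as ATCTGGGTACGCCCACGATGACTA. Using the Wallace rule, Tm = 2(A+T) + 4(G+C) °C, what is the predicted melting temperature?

74°C

A=6, G=6, C=7, T=5
A+T = 11, G+C = 13
Tm = 2(11) + 4(13) = 22 + 52 = 74°C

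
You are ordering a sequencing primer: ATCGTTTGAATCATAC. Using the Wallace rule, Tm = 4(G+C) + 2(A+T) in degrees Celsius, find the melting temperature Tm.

42°C

Scanning the sequence gives C=3, A=5, G=2, T=6.
A+T = 11, G+C = 5
Tm = 4·5 + 2·11 = 20 + 22 = 42°C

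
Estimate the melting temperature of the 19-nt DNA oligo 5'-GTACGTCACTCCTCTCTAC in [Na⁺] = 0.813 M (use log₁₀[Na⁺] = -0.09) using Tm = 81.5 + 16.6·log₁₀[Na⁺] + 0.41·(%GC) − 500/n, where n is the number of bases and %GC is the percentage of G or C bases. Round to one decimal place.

Length n = 19. Counting bases: G=2, T=6, C=8, A=3
G+C = 10, so %GC = 10/19 × 100 = 52.632%
Salt term: 16.6 × (-0.09) = -1.494
GC term: 0.41 × 52.632 = 21.579; length term: −500/19 = −26.316
Tm = 81.5 + (-1.494) + 21.579 − 26.316 = 75.269 → 75.3°C

75.3°C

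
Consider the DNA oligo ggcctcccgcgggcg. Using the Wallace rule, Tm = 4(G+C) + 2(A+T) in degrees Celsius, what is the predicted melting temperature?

T=1, A=0, G=7, C=7
A+T = 1, G+C = 14
Tm = 2×1 + 4×14 = 58°C

58°C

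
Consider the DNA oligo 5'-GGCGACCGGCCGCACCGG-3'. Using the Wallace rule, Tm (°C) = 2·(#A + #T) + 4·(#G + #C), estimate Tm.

Counting bases: T=0, A=2, C=8, G=8
AT pairs contribute 2, GC pairs contribute 16.
Tm = 4·16 + 2·2 = 64 + 4 = 68°C

68°C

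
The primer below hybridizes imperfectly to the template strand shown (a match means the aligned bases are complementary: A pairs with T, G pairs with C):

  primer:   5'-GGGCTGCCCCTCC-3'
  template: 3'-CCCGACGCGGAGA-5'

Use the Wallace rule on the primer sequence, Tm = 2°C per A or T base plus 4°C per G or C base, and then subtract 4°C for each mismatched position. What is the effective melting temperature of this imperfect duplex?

40°C

Primer base counts: A=0, T=2, G=4, C=7 → A+T=2, G+C=11
Perfect-match Tm = 2(2) + 4(11) = 4 + 44 = 48°C
Mismatches (positions where the bases are not complementary): 2 (at positions 8, 13)
Effective Tm = 48 − 2×4 = 48 − 8 = 40°C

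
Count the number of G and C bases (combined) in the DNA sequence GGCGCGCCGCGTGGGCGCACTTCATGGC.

22

Counting bases: A=2, T=4, G=12, C=10
Total G or C: 12 + 10 = 22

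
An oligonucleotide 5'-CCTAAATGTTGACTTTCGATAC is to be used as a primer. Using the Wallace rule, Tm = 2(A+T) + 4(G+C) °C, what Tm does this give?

Counting bases: C=5, A=6, T=8, G=3
AT pairs contribute 14, GC pairs contribute 8.
Tm = 2(14) + 4(8) = 28 + 32 = 60°C

60°C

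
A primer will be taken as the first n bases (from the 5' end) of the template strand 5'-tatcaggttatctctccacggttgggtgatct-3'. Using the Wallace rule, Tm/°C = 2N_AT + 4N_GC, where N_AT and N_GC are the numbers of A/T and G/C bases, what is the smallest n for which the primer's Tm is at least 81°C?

n = 28

First 27 bases: TATCAGGTTATCTCTCCACGGTTGGGT → Tm = 80°C (< 81°C)
First 28 bases: TATCAGGTTATCTCTCCACGGTTGGGTG → Tm = 84°C (≥ 81°C)
Each additional base adds 2°C (A/T) or 4°C (G/C), so Tm is non-decreasing in n; n = 28 is the first length to reach 81°C.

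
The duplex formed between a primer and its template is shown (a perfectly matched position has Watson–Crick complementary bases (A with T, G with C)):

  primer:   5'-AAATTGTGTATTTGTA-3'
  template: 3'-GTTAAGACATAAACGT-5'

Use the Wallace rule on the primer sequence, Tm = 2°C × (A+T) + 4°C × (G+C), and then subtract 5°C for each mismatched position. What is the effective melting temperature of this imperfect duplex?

Primer base counts: A=5, T=8, G=3, C=0 → A+T=13, G+C=3
Perfect-match Tm = 2(13) + 4(3) = 26 + 12 = 38°C
Mismatches (positions where the bases are not complementary): 3 (at positions 1, 6, 15)
Effective Tm = 38 − 3×5 = 38 − 15 = 23°C

23°C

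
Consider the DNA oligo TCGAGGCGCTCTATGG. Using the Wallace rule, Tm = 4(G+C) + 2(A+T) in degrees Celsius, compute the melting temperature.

52°C

Counting bases: T=4, G=6, A=2, C=4
So N_AT = 6 and N_GC = 10.
Tm = 4·10 + 2·6 = 40 + 12 = 52°C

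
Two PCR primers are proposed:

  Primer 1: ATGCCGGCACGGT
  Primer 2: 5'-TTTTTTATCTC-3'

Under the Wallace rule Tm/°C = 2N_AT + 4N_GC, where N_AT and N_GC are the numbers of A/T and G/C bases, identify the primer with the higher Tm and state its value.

Primer 1: A+T=4, G+C=9 → Tm = 2(4)+4(9) = 44°C
Primer 2: A+T=9, G+C=2 → Tm = 2(9)+4(2) = 26°C
44°C vs 26°C → primer 1 is higher.

Primer 1, 44°C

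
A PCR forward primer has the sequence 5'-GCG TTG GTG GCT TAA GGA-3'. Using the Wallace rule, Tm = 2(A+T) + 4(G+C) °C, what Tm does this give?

A=3, G=8, T=5, C=2
AT pairs contribute 8, GC pairs contribute 10.
Tm = 2(8) + 4(10) = 16 + 40 = 56°C

56°C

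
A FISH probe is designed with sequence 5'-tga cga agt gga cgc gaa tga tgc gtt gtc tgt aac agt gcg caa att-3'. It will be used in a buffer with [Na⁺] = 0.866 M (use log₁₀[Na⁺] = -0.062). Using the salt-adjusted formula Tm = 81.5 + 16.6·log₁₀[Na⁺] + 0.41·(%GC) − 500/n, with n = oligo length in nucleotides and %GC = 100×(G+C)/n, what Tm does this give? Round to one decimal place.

89.7°C

Length n = 48. Scanning the sequence gives T=12, C=8, A=13, G=15.
G+C = 23, so %GC = 23/48 × 100 = 47.917%
Salt term: 16.6 × (-0.062) = -1.029
GC term: 0.41 × 47.917 = 19.646; length term: −500/48 = −10.417
Tm = 81.5 + (-1.029) + 19.646 − 10.417 = 89.7 → 89.7°C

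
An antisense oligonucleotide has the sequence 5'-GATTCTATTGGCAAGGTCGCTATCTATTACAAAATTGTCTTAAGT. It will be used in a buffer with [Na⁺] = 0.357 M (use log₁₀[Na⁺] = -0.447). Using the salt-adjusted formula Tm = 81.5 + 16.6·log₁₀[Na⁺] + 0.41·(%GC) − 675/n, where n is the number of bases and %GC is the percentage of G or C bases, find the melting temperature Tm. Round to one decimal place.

72.7°C

Length n = 45. C=7, T=17, G=8, A=13
G+C = 15, so %GC = 15/45 × 100 = 33.333%
Salt term: 16.6 × (-0.447) = -7.42
GC term: 0.41 × 33.333 = 13.667; length term: −675/45 = −15
Tm = 81.5 + (-7.42) + 13.667 − 15 = 72.747 → 72.7°C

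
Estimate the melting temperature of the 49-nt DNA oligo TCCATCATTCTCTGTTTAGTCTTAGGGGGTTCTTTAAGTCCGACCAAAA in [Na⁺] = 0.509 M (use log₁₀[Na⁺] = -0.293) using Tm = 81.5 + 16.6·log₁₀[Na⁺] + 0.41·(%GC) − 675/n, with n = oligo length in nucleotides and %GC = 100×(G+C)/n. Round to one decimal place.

Length n = 49. Base counts: T=18, A=11, C=11, G=9
G+C = 20, so %GC = 20/49 × 100 = 40.816%
Salt term: 16.6 × (-0.293) = -4.864
GC term: 0.41 × 40.816 = 16.735; length term: −675/49 = −13.776
Tm = 81.5 + (-4.864) + 16.735 − 13.776 = 79.595 → 79.6°C

79.6°C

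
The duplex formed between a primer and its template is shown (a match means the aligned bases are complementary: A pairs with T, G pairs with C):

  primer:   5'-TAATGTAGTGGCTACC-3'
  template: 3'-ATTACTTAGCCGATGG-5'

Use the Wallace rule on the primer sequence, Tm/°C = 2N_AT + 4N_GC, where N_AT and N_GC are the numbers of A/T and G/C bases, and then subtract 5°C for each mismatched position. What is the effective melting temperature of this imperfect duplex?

31°C

Primer base counts: A=4, T=5, G=4, C=3 → A+T=9, G+C=7
Perfect-match Tm = 2(9) + 4(7) = 18 + 28 = 46°C
Mismatches (positions where the bases are not complementary): 3 (at positions 6, 8, 9)
Effective Tm = 46 − 3×5 = 46 − 15 = 31°C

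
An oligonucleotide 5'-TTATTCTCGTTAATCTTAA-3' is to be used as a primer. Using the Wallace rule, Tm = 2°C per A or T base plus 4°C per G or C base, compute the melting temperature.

Counting bases: A=5, G=1, T=10, C=3
So N_AT = 15 and N_GC = 4.
Tm = 4·4 + 2·15 = 16 + 30 = 46°C

46°C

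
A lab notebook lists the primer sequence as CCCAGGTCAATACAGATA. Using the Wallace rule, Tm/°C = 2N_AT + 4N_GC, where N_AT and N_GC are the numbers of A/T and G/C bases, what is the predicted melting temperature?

Scanning the sequence gives C=5, G=3, T=3, A=7.
A+T = 10, G+C = 8
Tm = 2×10 + 4×8 = 52°C

52°C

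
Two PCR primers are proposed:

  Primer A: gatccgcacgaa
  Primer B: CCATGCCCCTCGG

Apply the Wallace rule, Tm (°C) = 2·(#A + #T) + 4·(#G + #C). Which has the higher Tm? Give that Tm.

Primer A: A+T=5, G+C=7 → Tm = 2(5)+4(7) = 38°C
Primer B: A+T=3, G+C=10 → Tm = 2(3)+4(10) = 46°C
38°C vs 46°C → primer B is higher.

Primer B, 46°C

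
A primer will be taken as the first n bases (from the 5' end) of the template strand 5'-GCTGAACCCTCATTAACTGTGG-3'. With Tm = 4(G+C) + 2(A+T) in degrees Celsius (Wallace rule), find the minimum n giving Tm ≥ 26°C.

First 7 bases: GCTGAAC → Tm = 22°C (< 26°C)
First 8 bases: GCTGAACC → Tm = 26°C (≥ 26°C)
Each additional base adds 2°C (A/T) or 4°C (G/C), so Tm is non-decreasing in n; n = 8 is the first length to reach 26°C.

n = 8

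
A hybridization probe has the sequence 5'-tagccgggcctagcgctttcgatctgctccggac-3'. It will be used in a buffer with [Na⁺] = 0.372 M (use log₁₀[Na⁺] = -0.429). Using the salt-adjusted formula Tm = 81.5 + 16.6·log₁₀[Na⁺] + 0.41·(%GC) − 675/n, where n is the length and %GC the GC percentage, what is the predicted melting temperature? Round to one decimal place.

Length n = 34. T=8, C=12, G=10, A=4
G+C = 22, so %GC = 22/34 × 100 = 64.706%
Salt term: 16.6 × (-0.429) = -7.121
GC term: 0.41 × 64.706 = 26.529; length term: −675/34 = −19.853
Tm = 81.5 + (-7.121) + 26.529 − 19.853 = 81.055 → 81.1°C

81.1°C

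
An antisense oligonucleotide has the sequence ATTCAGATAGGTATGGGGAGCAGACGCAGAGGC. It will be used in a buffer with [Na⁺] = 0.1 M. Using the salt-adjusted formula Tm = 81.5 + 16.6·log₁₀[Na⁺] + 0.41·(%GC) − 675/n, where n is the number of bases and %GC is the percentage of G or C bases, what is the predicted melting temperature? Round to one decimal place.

Length n = 33. Counting bases: T=5, A=10, C=5, G=13
G+C = 18, so %GC = 18/33 × 100 = 54.545%
Salt term: 16.6 × (-1) = -16.6
GC term: 0.41 × 54.545 = 22.363; length term: −675/33 = −20.455
Tm = 81.5 + (-16.6) + 22.363 − 20.455 = 66.808 → 66.8°C

66.8°C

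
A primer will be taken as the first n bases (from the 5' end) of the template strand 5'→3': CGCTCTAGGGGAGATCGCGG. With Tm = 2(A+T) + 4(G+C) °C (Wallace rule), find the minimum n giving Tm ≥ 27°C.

First 8 bases: CGCTCTAG → Tm = 26°C (< 27°C)
First 9 bases: CGCTCTAGG → Tm = 30°C (≥ 27°C)
Since every base adds ≥2°C, Tm only increases with n, so the threshold is first crossed at n = 9.

n = 9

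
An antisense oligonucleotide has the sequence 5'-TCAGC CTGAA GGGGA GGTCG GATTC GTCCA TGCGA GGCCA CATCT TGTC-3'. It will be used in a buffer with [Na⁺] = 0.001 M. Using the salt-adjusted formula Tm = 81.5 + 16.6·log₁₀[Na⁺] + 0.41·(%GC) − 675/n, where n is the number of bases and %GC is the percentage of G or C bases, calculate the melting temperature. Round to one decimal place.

42.2°C

Length n = 49. Counting bases: A=9, G=16, C=13, T=11
G+C = 29, so %GC = 29/49 × 100 = 59.184%
Salt term: 16.6 × (-3) = -49.8
GC term: 0.41 × 59.184 = 24.265; length term: −675/49 = −13.776
Tm = 81.5 + (-49.8) + 24.265 − 13.776 = 42.189 → 42.2°C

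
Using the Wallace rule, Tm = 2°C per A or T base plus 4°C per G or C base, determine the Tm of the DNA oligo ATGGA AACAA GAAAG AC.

Base counts: T=1, A=10, G=4, C=2
AT pairs contribute 11, GC pairs contribute 6.
Tm = 2(11) + 4(6) = 22 + 24 = 46°C

46°C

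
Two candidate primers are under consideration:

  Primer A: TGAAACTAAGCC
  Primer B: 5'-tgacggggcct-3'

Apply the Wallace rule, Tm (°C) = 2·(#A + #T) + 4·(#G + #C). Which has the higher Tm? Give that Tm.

Primer A: A+T=7, G+C=5 → Tm = 2(7)+4(5) = 34°C
Primer B: A+T=3, G+C=8 → Tm = 2(3)+4(8) = 38°C
34°C vs 38°C → primer B is higher.

Primer B, 38°C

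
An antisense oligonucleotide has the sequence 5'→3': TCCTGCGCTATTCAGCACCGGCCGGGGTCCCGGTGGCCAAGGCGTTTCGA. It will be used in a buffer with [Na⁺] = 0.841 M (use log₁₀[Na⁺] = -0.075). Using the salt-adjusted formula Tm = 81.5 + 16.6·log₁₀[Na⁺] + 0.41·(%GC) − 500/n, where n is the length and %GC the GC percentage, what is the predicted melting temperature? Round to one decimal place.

98.1°C

Length n = 50. Counting bases: A=6, T=10, G=17, C=17
G+C = 34, so %GC = 34/50 × 100 = 68%
Salt term: 16.6 × (-0.075) = -1.245
GC term: 0.41 × 68 = 27.88; length term: −500/50 = −10
Tm = 81.5 + (-1.245) + 27.88 − 10 = 98.135 → 98.1°C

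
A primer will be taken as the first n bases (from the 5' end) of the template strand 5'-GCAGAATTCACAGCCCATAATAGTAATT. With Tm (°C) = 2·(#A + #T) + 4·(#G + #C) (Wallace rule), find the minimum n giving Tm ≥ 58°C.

First 19 bases: GCAGAATTCACAGCCCATA → Tm = 56°C (< 58°C)
First 20 bases: GCAGAATTCACAGCCCATAA → Tm = 58°C (≥ 58°C)
Since every base adds ≥2°C, Tm only increases with n, so the threshold is first crossed at n = 20.

n = 20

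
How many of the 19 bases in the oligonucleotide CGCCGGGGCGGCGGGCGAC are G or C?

A=1, T=0, C=7, G=11
Total G or C: 11 + 7 = 18

18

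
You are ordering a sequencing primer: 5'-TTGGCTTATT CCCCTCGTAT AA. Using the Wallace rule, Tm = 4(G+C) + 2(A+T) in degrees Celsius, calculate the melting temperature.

Base counts: T=9, A=4, C=6, G=3
AT pairs contribute 13, GC pairs contribute 9.
Tm = 4·9 + 2·13 = 36 + 26 = 62°C

62°C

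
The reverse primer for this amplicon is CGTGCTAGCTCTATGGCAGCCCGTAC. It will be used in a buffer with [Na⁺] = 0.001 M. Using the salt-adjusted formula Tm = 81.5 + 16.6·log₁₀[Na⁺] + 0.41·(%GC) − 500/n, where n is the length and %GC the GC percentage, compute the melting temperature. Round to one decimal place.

37.7°C

Length n = 26. Counting bases: C=9, G=7, A=4, T=6
G+C = 16, so %GC = 16/26 × 100 = 61.538%
Salt term: 16.6 × (-3) = -49.8
GC term: 0.41 × 61.538 = 25.231; length term: −500/26 = −19.231
Tm = 81.5 + (-49.8) + 25.231 − 19.231 = 37.7 → 37.7°C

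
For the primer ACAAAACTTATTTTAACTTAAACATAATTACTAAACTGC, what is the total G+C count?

8

Counting bases: A=18, G=1, C=7, T=13
G+C = 1 + 7 = 8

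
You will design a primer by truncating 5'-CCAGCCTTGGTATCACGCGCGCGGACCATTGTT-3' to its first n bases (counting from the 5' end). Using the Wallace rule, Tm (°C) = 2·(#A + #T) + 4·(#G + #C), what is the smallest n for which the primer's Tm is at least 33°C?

n = 10

First 9 bases: CCAGCCTTG → Tm = 30°C (< 33°C)
First 10 bases: CCAGCCTTGG → Tm = 34°C (≥ 33°C)
Since every base adds ≥2°C, Tm only increases with n, so the threshold is first crossed at n = 10.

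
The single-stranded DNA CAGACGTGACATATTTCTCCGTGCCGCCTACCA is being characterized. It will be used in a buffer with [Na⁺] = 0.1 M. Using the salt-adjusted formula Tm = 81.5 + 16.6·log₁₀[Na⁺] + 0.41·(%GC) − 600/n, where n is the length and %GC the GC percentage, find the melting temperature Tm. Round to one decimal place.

69.1°C

Length n = 33. Counting bases: C=12, T=8, G=6, A=7
G+C = 18, so %GC = 18/33 × 100 = 54.545%
Salt term: 16.6 × (-1) = -16.6
GC term: 0.41 × 54.545 = 22.363; length term: −600/33 = −18.182
Tm = 81.5 + (-16.6) + 22.363 − 18.182 = 69.081 → 69.1°C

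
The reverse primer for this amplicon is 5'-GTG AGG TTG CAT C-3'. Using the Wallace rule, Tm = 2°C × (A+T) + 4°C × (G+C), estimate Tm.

40°C

Base counts: T=4, C=2, G=5, A=2
AT pairs contribute 6, GC pairs contribute 7.
Tm = 2×6 + 4×7 = 40°C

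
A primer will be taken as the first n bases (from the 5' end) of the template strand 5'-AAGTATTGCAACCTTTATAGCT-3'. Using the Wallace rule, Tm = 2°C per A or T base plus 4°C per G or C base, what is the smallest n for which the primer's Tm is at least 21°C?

n = 9

First 8 bases: AAGTATTG → Tm = 20°C (< 21°C)
First 9 bases: AAGTATTGC → Tm = 24°C (≥ 21°C)
Each additional base adds 2°C (A/T) or 4°C (G/C), so Tm is non-decreasing in n; n = 9 is the first length to reach 21°C.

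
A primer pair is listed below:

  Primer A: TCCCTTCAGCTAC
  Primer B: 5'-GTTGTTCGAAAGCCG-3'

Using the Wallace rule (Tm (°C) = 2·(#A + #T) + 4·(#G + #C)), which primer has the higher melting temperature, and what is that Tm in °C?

Primer B, 46°C

Primer A: A+T=6, G+C=7 → Tm = 2(6)+4(7) = 40°C
Primer B: A+T=7, G+C=8 → Tm = 2(7)+4(8) = 46°C
40°C vs 46°C → primer B is higher.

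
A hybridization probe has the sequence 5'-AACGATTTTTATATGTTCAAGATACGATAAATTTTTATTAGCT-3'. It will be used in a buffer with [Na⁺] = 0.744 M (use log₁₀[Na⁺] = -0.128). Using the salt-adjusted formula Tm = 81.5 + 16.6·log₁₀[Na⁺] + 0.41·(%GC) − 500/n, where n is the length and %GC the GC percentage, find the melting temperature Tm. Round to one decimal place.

Length n = 43. Scanning the sequence gives C=4, G=5, A=15, T=19.
G+C = 9, so %GC = 9/43 × 100 = 20.93%
Salt term: 16.6 × (-0.128) = -2.125
GC term: 0.41 × 20.93 = 8.581; length term: −500/43 = −11.628
Tm = 81.5 + (-2.125) + 8.581 − 11.628 = 76.328 → 76.3°C

76.3°C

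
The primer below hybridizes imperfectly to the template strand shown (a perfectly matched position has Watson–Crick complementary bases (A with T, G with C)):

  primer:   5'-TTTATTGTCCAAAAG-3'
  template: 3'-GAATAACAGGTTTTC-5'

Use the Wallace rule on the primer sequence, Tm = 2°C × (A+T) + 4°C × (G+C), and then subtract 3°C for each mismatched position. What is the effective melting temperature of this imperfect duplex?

Primer base counts: A=5, T=6, G=2, C=2 → A+T=11, G+C=4
Perfect-match Tm = 2(11) + 4(4) = 22 + 16 = 38°C
Mismatches (positions where the bases are not complementary): 1 (at position 1)
Effective Tm = 38 − 1×3 = 38 − 3 = 35°C

35°C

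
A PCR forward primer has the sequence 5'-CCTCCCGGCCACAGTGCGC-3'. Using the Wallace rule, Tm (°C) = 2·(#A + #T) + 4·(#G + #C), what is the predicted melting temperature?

68°C

C=10, A=2, G=5, T=2
So N_AT = 4 and N_GC = 15.
Tm = 4·15 + 2·4 = 60 + 8 = 68°C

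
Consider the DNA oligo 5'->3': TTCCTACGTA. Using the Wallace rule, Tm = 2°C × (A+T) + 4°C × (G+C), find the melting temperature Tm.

28°C

Scanning the sequence gives C=3, A=2, G=1, T=4.
AT pairs contribute 6, GC pairs contribute 4.
Tm = 2(6) + 4(4) = 12 + 16 = 28°C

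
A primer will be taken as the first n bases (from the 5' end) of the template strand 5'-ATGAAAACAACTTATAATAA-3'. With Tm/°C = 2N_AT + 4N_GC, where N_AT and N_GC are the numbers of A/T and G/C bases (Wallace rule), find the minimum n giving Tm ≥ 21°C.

First 8 bases: ATGAAAAC → Tm = 20°C (< 21°C)
First 9 bases: ATGAAAACA → Tm = 22°C (≥ 21°C)
Each additional base adds 2°C (A/T) or 4°C (G/C), so Tm is non-decreasing in n; n = 9 is the first length to reach 21°C.

n = 9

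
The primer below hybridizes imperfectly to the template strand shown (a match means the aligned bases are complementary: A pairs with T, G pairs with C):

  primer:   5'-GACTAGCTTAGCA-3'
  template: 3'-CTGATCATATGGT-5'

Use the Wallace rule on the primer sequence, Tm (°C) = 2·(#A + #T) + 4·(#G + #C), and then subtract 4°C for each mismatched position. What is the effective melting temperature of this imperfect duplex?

26°C

Primer base counts: A=4, T=3, G=3, C=3 → A+T=7, G+C=6
Perfect-match Tm = 2(7) + 4(6) = 14 + 24 = 38°C
Mismatches (positions where the bases are not complementary): 3 (at positions 7, 8, 11)
Effective Tm = 38 − 3×4 = 38 − 12 = 26°C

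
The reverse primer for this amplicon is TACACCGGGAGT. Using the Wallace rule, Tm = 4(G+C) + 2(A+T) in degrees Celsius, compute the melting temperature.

C=3, G=4, T=2, A=3
A+T = 5, G+C = 7
Tm = 4·7 + 2·5 = 28 + 10 = 38°C

38°C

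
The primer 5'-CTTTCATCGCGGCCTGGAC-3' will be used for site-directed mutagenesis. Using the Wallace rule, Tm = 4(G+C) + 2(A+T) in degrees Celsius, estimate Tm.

62°C

T=5, G=5, C=7, A=2
AT pairs contribute 7, GC pairs contribute 12.
Tm = 4·12 + 2·7 = 48 + 14 = 62°C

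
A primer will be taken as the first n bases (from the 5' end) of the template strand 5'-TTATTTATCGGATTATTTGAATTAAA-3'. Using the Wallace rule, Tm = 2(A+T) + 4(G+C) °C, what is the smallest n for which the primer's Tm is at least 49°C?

n = 21

First 20 bases: TTATTTATCGGATTATTTGA → Tm = 48°C (< 49°C)
First 21 bases: TTATTTATCGGATTATTTGAA → Tm = 50°C (≥ 49°C)
Since every base adds ≥2°C, Tm only increases with n, so the threshold is first crossed at n = 21.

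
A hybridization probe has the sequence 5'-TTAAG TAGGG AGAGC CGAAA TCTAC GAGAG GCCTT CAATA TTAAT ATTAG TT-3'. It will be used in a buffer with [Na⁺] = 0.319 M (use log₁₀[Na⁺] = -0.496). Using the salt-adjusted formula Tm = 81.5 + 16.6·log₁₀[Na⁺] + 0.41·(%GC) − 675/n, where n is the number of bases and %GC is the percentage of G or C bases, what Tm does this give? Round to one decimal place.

Length n = 52. Scanning the sequence gives A=18, T=15, G=12, C=7.
G+C = 19, so %GC = 19/52 × 100 = 36.538%
Salt term: 16.6 × (-0.496) = -8.234
GC term: 0.41 × 36.538 = 14.981; length term: −675/52 = −12.981
Tm = 81.5 + (-8.234) + 14.981 − 12.981 = 75.266 → 75.3°C

75.3°C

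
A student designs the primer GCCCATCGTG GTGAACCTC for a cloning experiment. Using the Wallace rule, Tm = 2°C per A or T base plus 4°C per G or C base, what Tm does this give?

62°C

Base counts: A=3, T=4, G=5, C=7
AT pairs contribute 7, GC pairs contribute 12.
Tm = 2×7 + 4×12 = 62°C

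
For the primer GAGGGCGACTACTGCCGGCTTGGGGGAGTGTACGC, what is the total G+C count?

Scanning the sequence gives C=8, G=16, T=6, A=5.
Total G or C: 16 + 8 = 24

24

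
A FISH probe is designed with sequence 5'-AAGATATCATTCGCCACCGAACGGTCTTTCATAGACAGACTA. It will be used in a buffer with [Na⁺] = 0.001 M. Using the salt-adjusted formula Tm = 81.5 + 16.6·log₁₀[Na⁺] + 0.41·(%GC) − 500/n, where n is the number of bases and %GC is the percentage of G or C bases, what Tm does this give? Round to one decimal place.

37.4°C

Length n = 42. Scanning the sequence gives T=10, C=11, A=14, G=7.
G+C = 18, so %GC = 18/42 × 100 = 42.857%
Salt term: 16.6 × (-3) = -49.8
GC term: 0.41 × 42.857 = 17.571; length term: −500/42 = −11.905
Tm = 81.5 + (-49.8) + 17.571 − 11.905 = 37.366 → 37.4°C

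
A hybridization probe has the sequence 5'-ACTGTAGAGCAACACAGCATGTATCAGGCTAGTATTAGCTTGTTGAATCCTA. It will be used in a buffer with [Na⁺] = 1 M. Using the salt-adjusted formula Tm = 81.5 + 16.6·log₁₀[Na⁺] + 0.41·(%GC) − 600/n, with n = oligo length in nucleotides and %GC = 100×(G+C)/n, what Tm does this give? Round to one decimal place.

Length n = 52. Base counts: T=15, G=11, A=16, C=10
G+C = 21, so %GC = 21/52 × 100 = 40.385%
Salt term: 16.6 × (0) = 0
GC term: 0.41 × 40.385 = 16.558; length term: −600/52 = −11.538
Tm = 81.5 + (0) + 16.558 − 11.538 = 86.52 → 86.5°C

86.5°C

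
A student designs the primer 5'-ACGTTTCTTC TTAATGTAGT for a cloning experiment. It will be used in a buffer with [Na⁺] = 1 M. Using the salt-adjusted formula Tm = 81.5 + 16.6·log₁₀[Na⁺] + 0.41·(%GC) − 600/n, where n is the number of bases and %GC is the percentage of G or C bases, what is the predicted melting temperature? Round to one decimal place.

63.8°C

Length n = 20. Base counts: G=3, A=4, T=10, C=3
G+C = 6, so %GC = 6/20 × 100 = 30%
Salt term: 16.6 × (0) = 0
GC term: 0.41 × 30 = 12.3; length term: −600/20 = −30
Tm = 81.5 + (0) + 12.3 − 30 = 63.8 → 63.8°C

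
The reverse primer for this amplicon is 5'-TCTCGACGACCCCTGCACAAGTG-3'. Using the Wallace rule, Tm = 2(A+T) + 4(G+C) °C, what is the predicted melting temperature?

74°C

T=4, G=5, C=9, A=5
A+T = 9, G+C = 14
Tm = 4·14 + 2·9 = 56 + 18 = 74°C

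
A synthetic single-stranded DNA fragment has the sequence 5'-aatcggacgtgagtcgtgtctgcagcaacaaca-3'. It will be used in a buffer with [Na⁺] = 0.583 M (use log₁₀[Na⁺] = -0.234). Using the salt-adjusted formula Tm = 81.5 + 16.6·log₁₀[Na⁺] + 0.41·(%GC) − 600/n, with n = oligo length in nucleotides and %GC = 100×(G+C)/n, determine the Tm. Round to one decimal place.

80.6°C

Length n = 33. G=9, C=8, A=10, T=6
G+C = 17, so %GC = 17/33 × 100 = 51.515%
Salt term: 16.6 × (-0.234) = -3.884
GC term: 0.41 × 51.515 = 21.121; length term: −600/33 = −18.182
Tm = 81.5 + (-3.884) + 21.121 − 18.182 = 80.555 → 80.6°C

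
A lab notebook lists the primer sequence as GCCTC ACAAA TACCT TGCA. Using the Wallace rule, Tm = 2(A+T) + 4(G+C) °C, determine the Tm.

Counting bases: G=2, A=6, C=7, T=4
AT pairs contribute 10, GC pairs contribute 9.
Tm = 2×10 + 4×9 = 56°C

56°C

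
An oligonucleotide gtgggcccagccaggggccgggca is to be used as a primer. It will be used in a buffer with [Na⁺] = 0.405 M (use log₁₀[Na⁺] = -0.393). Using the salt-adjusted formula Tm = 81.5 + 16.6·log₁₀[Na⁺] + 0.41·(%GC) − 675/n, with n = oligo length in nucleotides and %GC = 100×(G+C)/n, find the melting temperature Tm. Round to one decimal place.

Length n = 24. Counting bases: G=12, C=8, T=1, A=3
G+C = 20, so %GC = 20/24 × 100 = 83.333%
Salt term: 16.6 × (-0.393) = -6.524
GC term: 0.41 × 83.333 = 34.167; length term: −675/24 = −28.125
Tm = 81.5 + (-6.524) + 34.167 − 28.125 = 81.018 → 81.0°C

81.0°C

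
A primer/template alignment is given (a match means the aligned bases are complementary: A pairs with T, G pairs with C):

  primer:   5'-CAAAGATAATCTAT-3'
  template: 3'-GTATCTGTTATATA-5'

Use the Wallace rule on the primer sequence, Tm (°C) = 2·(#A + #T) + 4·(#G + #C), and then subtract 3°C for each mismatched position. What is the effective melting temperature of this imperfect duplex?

Primer base counts: A=7, T=4, G=1, C=2 → A+T=11, G+C=3
Perfect-match Tm = 2(11) + 4(3) = 22 + 12 = 34°C
Mismatches (positions where the bases are not complementary): 3 (at positions 3, 7, 11)
Effective Tm = 34 − 3×3 = 34 − 9 = 25°C

25°C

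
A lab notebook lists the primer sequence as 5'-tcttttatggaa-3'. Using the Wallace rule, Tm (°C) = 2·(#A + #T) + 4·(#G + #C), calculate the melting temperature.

30°C

Counting bases: A=3, C=1, T=6, G=2
So N_AT = 9 and N_GC = 3.
Tm = 2(9) + 4(3) = 18 + 12 = 30°C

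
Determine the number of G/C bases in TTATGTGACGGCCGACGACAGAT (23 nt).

C=5, A=6, T=5, G=7
Total G or C: 7 + 5 = 12

12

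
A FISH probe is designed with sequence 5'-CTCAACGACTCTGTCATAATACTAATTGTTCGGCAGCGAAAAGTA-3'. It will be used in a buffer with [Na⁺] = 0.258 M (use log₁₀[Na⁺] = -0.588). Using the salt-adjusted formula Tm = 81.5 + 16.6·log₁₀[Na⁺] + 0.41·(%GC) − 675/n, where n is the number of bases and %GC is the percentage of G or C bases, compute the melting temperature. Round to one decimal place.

Length n = 45. Counting bases: C=10, A=15, T=12, G=8
G+C = 18, so %GC = 18/45 × 100 = 40%
Salt term: 16.6 × (-0.588) = -9.761
GC term: 0.41 × 40 = 16.4; length term: −675/45 = −15
Tm = 81.5 + (-9.761) + 16.4 − 15 = 73.139 → 73.1°C

73.1°C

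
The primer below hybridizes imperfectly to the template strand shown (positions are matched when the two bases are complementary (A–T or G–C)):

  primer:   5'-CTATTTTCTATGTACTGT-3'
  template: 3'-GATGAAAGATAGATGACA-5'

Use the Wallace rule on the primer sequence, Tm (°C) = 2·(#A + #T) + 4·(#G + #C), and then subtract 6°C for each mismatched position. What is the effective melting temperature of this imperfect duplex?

Primer base counts: A=3, T=10, G=2, C=3 → A+T=13, G+C=5
Perfect-match Tm = 2(13) + 4(5) = 26 + 20 = 46°C
Mismatches (positions where the bases are not complementary): 2 (at positions 4, 12)
Effective Tm = 46 − 2×6 = 46 − 12 = 34°C

34°C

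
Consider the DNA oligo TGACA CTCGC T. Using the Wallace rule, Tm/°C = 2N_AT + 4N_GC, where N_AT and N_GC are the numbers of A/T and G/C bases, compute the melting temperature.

Counting bases: T=3, G=2, A=2, C=4
AT pairs contribute 5, GC pairs contribute 6.
Tm = 4·6 + 2·5 = 24 + 10 = 34°C

34°C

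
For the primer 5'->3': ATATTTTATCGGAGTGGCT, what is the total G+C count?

Base counts: A=4, C=2, G=5, T=8
Total G or C: 5 + 2 = 7

7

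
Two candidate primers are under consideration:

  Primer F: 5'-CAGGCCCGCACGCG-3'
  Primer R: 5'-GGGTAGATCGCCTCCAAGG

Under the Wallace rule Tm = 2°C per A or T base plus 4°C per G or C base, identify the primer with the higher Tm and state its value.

Primer F: A+T=2, G+C=12 → Tm = 2(2)+4(12) = 52°C
Primer R: A+T=7, G+C=12 → Tm = 2(7)+4(12) = 62°C
52°C vs 62°C → primer R is higher.

Primer R, 62°C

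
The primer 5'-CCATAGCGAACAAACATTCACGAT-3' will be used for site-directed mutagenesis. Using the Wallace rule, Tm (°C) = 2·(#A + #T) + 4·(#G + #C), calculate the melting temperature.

Scanning the sequence gives A=10, C=7, G=3, T=4.
A+T = 14, G+C = 10
Tm = 2(14) + 4(10) = 28 + 40 = 68°C

68°C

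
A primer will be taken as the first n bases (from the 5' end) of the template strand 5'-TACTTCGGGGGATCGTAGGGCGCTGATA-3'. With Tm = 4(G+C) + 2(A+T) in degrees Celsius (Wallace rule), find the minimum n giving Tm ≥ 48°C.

n = 15

First 14 bases: TACTTCGGGGGATC → Tm = 44°C (< 48°C)
First 15 bases: TACTTCGGGGGATCG → Tm = 48°C (≥ 48°C)
Since every base adds ≥2°C, Tm only increases with n, so the threshold is first crossed at n = 15.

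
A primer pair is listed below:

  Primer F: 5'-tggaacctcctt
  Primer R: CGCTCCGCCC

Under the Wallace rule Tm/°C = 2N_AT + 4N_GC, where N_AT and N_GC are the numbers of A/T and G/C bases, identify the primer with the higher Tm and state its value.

Primer F: A+T=6, G+C=6 → Tm = 2(6)+4(6) = 36°C
Primer R: A+T=1, G+C=9 → Tm = 2(1)+4(9) = 38°C
36°C vs 38°C → primer R is higher.

Primer R, 38°C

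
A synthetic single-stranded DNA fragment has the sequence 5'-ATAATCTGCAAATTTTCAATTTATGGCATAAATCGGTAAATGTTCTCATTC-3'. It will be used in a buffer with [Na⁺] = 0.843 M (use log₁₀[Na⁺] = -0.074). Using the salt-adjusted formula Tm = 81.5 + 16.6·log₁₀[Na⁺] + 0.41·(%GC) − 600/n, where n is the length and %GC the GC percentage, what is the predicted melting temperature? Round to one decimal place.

Length n = 51. Scanning the sequence gives C=8, A=17, T=20, G=6.
G+C = 14, so %GC = 14/51 × 100 = 27.451%
Salt term: 16.6 × (-0.074) = -1.228
GC term: 0.41 × 27.451 = 11.255; length term: −600/51 = −11.765
Tm = 81.5 + (-1.228) + 11.255 − 11.765 = 79.762 → 79.8°C

79.8°C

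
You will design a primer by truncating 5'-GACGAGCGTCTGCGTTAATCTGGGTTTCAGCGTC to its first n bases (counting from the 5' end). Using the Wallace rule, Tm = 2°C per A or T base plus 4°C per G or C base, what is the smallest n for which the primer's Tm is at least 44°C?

n = 13

First 12 bases: GACGAGCGTCTG → Tm = 40°C (< 44°C)
First 13 bases: GACGAGCGTCTGC → Tm = 44°C (≥ 44°C)
Since every base adds ≥2°C, Tm only increases with n, so the threshold is first crossed at n = 13.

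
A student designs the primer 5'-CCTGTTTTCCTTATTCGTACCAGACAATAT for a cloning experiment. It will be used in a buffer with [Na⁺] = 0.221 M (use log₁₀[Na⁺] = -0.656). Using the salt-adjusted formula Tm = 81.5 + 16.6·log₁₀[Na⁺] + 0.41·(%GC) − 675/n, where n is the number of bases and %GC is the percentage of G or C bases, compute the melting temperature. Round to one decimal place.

63.1°C

Length n = 30. Base counts: A=7, C=8, G=3, T=12
G+C = 11, so %GC = 11/30 × 100 = 36.667%
Salt term: 16.6 × (-0.656) = -10.89
GC term: 0.41 × 36.667 = 15.033; length term: −675/30 = −22.5
Tm = 81.5 + (-10.89) + 15.033 − 22.5 = 63.143 → 63.1°C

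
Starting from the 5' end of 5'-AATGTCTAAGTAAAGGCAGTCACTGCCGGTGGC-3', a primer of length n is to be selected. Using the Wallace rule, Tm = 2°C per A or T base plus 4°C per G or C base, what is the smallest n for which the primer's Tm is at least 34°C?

n = 14

First 13 bases: AATGTCTAAGTAA → Tm = 32°C (< 34°C)
First 14 bases: AATGTCTAAGTAAA → Tm = 34°C (≥ 34°C)
Since every base adds ≥2°C, Tm only increases with n, so the threshold is first crossed at n = 14.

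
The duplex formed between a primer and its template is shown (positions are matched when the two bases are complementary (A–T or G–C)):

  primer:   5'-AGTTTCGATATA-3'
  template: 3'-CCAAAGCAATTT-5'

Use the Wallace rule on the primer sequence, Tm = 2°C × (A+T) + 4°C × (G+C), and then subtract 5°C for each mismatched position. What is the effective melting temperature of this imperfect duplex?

15°C

Primer base counts: A=4, T=5, G=2, C=1 → A+T=9, G+C=3
Perfect-match Tm = 2(9) + 4(3) = 18 + 12 = 30°C
Mismatches (positions where the bases are not complementary): 3 (at positions 1, 8, 11)
Effective Tm = 30 − 3×5 = 30 − 15 = 15°C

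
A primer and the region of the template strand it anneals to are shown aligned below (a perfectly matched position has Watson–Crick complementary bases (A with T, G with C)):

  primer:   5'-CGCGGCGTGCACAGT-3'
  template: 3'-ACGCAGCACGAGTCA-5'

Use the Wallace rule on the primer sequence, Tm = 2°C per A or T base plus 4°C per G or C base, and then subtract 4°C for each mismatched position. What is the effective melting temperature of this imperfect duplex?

40°C

Primer base counts: A=2, T=2, G=6, C=5 → A+T=4, G+C=11
Perfect-match Tm = 2(4) + 4(11) = 8 + 44 = 52°C
Mismatches (positions where the bases are not complementary): 3 (at positions 1, 5, 11)
Effective Tm = 52 − 3×4 = 52 − 12 = 40°C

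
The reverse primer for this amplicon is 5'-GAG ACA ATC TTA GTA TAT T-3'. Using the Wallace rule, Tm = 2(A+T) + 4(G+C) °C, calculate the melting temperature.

A=7, G=3, C=2, T=7
A+T = 14, G+C = 5
Tm = 2×14 + 4×5 = 48°C

48°C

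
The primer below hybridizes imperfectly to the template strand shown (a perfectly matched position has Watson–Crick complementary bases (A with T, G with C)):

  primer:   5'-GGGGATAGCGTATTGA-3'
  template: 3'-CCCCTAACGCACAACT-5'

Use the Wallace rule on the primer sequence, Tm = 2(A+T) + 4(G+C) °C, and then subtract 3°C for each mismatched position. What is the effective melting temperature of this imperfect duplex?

Primer base counts: A=4, T=4, G=7, C=1 → A+T=8, G+C=8
Perfect-match Tm = 2(8) + 4(8) = 16 + 32 = 48°C
Mismatches (positions where the bases are not complementary): 2 (at positions 7, 12)
Effective Tm = 48 − 2×3 = 48 − 6 = 42°C

42°C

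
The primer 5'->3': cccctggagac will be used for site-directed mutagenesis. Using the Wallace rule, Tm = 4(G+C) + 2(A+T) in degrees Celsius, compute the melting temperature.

Base counts: G=3, A=2, T=1, C=5
A+T = 3, G+C = 8
Tm = 2(3) + 4(8) = 6 + 32 = 38°C

38°C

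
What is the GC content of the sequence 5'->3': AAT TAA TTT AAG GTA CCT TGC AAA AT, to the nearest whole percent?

23%

Counting bases: T=9, G=3, A=11, C=3
G+C = 3 + 3 = 6 out of 26 bases
%GC = 6/26 × 100 = 23.08% ≈ 23%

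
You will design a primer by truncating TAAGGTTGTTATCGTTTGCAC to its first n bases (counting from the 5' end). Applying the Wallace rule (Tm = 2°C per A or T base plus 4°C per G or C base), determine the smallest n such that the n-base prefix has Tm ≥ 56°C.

n = 21

First 20 bases: TAAGGTTGTTATCGTTTGCA → Tm = 54°C (< 56°C)
First 21 bases: TAAGGTTGTTATCGTTTGCAC → Tm = 58°C (≥ 56°C)
Since every base adds ≥2°C, Tm only increases with n, so the threshold is first crossed at n = 21.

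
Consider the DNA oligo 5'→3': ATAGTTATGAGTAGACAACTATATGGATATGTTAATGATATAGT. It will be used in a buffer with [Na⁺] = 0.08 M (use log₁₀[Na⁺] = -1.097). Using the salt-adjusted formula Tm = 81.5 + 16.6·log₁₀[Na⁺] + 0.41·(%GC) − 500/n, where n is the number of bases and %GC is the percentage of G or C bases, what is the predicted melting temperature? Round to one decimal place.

Length n = 44. T=16, C=2, G=9, A=17
G+C = 11, so %GC = 11/44 × 100 = 25%
Salt term: 16.6 × (-1.097) = -18.21
GC term: 0.41 × 25 = 10.25; length term: −500/44 = −11.364
Tm = 81.5 + (-18.21) + 10.25 − 11.364 = 62.176 → 62.2°C

62.2°C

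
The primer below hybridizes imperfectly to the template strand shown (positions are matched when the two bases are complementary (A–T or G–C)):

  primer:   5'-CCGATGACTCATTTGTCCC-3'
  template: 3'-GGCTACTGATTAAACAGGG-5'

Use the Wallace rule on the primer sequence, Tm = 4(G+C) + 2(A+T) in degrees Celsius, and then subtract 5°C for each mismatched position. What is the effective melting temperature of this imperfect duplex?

Primer base counts: A=3, T=6, G=3, C=7 → A+T=9, G+C=10
Perfect-match Tm = 2(9) + 4(10) = 18 + 40 = 58°C
Mismatches (positions where the bases are not complementary): 1 (at position 10)
Effective Tm = 58 − 1×5 = 58 − 5 = 53°C

53°C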